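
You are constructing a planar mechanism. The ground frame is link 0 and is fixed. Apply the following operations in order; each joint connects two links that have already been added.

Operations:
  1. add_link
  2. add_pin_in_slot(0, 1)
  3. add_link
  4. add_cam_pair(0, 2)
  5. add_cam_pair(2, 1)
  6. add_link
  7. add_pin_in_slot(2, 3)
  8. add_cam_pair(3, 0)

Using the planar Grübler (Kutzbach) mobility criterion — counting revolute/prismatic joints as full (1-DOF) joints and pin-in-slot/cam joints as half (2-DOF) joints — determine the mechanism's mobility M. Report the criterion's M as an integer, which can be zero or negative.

link 0 = ground. State L|J1|J2 = 1|0|0
+link1  2|0|0
PS(0,1) f=2→J2  2|0|1
+link2  3|0|1
C(0,2) f=2→J2  3|0|2
C(2,1) f=2→J2  3|0|3
+link3  4|0|3
PS(2,3) f=2→J2  4|0|4
C(3,0) f=2→J2  4|0|5
M = 3(4−1)−2·0−5 = 9−0−5 = 4

M = 4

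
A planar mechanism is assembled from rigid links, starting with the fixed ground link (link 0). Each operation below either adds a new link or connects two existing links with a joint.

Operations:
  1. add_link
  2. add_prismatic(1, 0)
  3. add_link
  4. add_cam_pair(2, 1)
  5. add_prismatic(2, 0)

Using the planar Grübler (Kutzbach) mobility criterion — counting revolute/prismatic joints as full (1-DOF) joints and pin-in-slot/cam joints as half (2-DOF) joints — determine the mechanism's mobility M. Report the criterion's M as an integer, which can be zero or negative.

L=1 J1=0 J2=0
add link → L=2 J1=0 J2=0
P@1,0 dof=1 J1 → L=2 J1=1 J2=0
add link → L=3 J1=1 J2=0
C@2,1 dof=2 J2 → L=3 J1=1 J2=1
P@2,0 dof=1 J1 → L=3 J1=2 J2=1
M=3(L−1)−2J1−J2=3·2−2·2−1=1

M = 1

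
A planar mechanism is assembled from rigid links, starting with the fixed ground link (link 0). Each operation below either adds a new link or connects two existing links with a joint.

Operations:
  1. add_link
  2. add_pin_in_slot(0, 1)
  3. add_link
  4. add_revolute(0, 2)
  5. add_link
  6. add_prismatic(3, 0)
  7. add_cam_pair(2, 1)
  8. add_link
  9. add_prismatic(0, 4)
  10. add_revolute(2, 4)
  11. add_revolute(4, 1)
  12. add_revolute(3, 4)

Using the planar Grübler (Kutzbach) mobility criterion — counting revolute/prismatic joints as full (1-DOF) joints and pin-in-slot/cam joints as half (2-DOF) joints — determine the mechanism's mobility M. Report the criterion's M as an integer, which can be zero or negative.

ground; <1,0,0>
#1 <2,0,0>
PS:0↔1 J2 <2,0,1>
#2 <3,0,1>
R:0↔2 J1 <3,1,1>
#3 <4,1,1>
P:3↔0 J1 <4,2,1>
C:2↔1 J2 <4,2,2>
#4 <5,2,2>
P:0↔4 J1 <5,3,2>
R:2↔4 J1 <5,4,2>
R:4↔1 J1 <5,5,2>
R:3↔4 J1 <5,6,2>
3×4 − 2×6 − 1×2 = -2

M = -2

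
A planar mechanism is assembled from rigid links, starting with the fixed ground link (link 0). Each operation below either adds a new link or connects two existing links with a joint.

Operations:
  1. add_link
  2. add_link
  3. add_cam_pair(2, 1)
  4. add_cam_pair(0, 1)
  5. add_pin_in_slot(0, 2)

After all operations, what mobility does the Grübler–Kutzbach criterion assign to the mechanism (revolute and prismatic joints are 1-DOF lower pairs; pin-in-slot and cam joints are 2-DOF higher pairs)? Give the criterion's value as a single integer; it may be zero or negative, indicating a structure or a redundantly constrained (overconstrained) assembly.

M = 3

ground; <1,0,0>
#1 <2,0,0>
#2 <3,0,0>
C:2↔1 J2 <3,0,1>
C:0↔1 J2 <3,0,2>
PS:0↔2 J2 <3,0,3>
3×2 − 2×0 − 1×3 = 3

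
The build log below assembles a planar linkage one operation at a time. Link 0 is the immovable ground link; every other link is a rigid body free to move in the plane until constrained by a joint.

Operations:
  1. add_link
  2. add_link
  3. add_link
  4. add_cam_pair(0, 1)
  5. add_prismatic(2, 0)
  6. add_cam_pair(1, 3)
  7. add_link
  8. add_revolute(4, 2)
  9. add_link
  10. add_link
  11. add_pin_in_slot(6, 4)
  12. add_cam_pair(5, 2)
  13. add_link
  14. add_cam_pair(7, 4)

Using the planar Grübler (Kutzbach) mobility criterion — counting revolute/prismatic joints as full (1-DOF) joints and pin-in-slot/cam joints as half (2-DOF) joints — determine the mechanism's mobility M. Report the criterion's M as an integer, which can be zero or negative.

(L,J1,J2)=(1,0,0); link0 fixed
link1: (2,0,0)
link2: (3,0,0)
link3: (4,0,0)
C 0-1 [J2]: (4,0,1)
P 2-0 [J1]: (4,1,1)
C 1-3 [J2]: (4,1,2)
link4: (5,1,2)
R 4-2 [J1]: (5,2,2)
link5: (6,2,2)
link6: (7,2,2)
PS 6-4 [J2]: (7,2,3)
C 5-2 [J2]: (7,2,4)
link7: (8,2,4)
C 7-4 [J2]: (8,2,5)
Grübler: 3·7 − 2·2 − 5 = 12

M = 12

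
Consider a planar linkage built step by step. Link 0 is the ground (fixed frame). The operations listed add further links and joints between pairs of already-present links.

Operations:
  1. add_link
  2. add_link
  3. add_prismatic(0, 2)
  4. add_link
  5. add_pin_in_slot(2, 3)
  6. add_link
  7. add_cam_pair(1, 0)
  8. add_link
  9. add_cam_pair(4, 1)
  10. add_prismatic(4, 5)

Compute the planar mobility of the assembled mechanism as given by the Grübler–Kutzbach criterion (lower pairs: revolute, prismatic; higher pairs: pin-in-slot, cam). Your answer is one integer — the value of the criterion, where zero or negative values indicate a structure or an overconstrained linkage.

M = 8

(L,J1,J2)=(1,0,0); link0 fixed
link1: (2,0,0)
link2: (3,0,0)
P 0-2 [J1]: (3,1,0)
link3: (4,1,0)
PS 2-3 [J2]: (4,1,1)
link4: (5,1,1)
C 1-0 [J2]: (5,1,2)
link5: (6,1,2)
C 4-1 [J2]: (6,1,3)
P 4-5 [J1]: (6,2,3)
Grübler: 3·5 − 2·2 − 3 = 8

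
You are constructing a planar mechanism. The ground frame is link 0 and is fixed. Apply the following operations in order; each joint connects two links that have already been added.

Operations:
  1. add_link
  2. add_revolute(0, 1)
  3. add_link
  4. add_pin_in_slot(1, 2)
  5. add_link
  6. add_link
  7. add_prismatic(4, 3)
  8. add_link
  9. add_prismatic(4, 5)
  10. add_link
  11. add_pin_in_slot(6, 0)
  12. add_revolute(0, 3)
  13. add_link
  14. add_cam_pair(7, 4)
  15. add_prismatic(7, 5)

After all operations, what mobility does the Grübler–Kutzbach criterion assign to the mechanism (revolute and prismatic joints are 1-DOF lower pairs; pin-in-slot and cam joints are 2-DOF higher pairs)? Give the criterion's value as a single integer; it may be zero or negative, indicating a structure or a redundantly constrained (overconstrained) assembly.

M = 8

[1;0;0] (link 0 is ground)
L+ [2;0;0]
R(0,1)∈J1 [2;1;0]
L+ [3;1;0]
PS(1,2)∈J2 [3;1;1]
L+ [4;1;1]
L+ [5;1;1]
P(4,3)∈J1 [5;2;1]
L+ [6;2;1]
P(4,5)∈J1 [6;3;1]
L+ [7;3;1]
PS(6,0)∈J2 [7;3;2]
R(0,3)∈J1 [7;4;2]
L+ [8;4;2]
C(7,4)∈J2 [8;4;3]
P(7,5)∈J1 [8;5;3]
mobility = 21 − 10 − 3 = 8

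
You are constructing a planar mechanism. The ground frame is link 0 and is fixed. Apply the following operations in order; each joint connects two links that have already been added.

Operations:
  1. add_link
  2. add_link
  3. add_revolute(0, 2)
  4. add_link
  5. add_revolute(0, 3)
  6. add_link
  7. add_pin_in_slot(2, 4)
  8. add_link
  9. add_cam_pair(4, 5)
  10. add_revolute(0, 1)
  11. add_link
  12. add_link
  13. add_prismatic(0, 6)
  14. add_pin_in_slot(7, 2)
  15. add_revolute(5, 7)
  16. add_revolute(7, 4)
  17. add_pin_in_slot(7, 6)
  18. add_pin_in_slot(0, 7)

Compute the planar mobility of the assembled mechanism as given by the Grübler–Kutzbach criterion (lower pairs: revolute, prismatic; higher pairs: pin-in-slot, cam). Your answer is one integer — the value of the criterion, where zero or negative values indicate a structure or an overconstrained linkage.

M = 4

(L,J1,J2)=(1,0,0); link0 fixed
link1: (2,0,0)
link2: (3,0,0)
R 0-2 [J1]: (3,1,0)
link3: (4,1,0)
R 0-3 [J1]: (4,2,0)
link4: (5,2,0)
PS 2-4 [J2]: (5,2,1)
link5: (6,2,1)
C 4-5 [J2]: (6,2,2)
R 0-1 [J1]: (6,3,2)
link6: (7,3,2)
link7: (8,3,2)
P 0-6 [J1]: (8,4,2)
PS 7-2 [J2]: (8,4,3)
R 5-7 [J1]: (8,5,3)
R 7-4 [J1]: (8,6,3)
PS 7-6 [J2]: (8,6,4)
PS 0-7 [J2]: (8,6,5)
Grübler: 3·7 − 2·6 − 5 = 4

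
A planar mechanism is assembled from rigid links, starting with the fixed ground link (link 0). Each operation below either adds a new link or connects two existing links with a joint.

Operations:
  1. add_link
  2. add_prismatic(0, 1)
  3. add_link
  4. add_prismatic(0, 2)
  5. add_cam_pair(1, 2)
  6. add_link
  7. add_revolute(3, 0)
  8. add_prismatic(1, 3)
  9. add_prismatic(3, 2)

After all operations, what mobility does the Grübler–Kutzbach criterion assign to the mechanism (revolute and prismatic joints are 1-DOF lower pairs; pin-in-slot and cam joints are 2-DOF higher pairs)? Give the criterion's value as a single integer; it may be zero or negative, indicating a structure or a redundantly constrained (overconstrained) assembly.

M = -2

link 0 = ground. State L|J1|J2 = 1|0|0
+link1  2|0|0
P(0,1) f=1→J1  2|1|0
+link2  3|1|0
P(0,2) f=1→J1  3|2|0
C(1,2) f=2→J2  3|2|1
+link3  4|2|1
R(3,0) f=1→J1  4|3|1
P(1,3) f=1→J1  4|4|1
P(3,2) f=1→J1  4|5|1
M = 3(4−1)−2·5−1 = 9−10−1 = -2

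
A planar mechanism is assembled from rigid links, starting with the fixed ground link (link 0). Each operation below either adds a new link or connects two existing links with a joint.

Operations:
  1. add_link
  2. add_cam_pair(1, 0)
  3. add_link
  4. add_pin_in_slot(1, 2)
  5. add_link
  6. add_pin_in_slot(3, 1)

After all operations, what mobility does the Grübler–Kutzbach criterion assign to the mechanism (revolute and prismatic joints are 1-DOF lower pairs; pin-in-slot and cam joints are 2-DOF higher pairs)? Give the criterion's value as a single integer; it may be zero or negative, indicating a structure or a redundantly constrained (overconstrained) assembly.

link 0 = ground. State L|J1|J2 = 1|0|0
+link1  2|0|0
C(1,0) f=2→J2  2|0|1
+link2  3|0|1
PS(1,2) f=2→J2  3|0|2
+link3  4|0|2
PS(3,1) f=2→J2  4|0|3
M = 3(4−1)−2·0−3 = 9−0−3 = 6

M = 6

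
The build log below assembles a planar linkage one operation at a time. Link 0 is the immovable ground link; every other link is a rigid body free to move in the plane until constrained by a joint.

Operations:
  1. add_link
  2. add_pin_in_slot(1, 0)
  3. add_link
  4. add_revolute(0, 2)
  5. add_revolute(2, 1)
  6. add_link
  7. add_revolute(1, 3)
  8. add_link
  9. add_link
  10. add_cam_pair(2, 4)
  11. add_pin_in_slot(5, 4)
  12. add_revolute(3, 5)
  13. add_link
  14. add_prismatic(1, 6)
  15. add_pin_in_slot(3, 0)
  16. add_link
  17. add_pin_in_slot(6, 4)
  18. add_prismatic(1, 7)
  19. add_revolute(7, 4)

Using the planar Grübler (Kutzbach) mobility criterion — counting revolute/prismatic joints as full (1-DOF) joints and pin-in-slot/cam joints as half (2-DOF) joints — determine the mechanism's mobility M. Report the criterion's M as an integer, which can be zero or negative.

[1;0;0] (link 0 is ground)
L+ [2;0;0]
PS(1,0)∈J2 [2;0;1]
L+ [3;0;1]
R(0,2)∈J1 [3;1;1]
R(2,1)∈J1 [3;2;1]
L+ [4;2;1]
R(1,3)∈J1 [4;3;1]
L+ [5;3;1]
L+ [6;3;1]
C(2,4)∈J2 [6;3;2]
PS(5,4)∈J2 [6;3;3]
R(3,5)∈J1 [6;4;3]
L+ [7;4;3]
P(1,6)∈J1 [7;5;3]
PS(3,0)∈J2 [7;5;4]
L+ [8;5;4]
PS(6,4)∈J2 [8;5;5]
P(1,7)∈J1 [8;6;5]
R(7,4)∈J1 [8;7;5]
mobility = 21 − 14 − 5 = 2

M = 2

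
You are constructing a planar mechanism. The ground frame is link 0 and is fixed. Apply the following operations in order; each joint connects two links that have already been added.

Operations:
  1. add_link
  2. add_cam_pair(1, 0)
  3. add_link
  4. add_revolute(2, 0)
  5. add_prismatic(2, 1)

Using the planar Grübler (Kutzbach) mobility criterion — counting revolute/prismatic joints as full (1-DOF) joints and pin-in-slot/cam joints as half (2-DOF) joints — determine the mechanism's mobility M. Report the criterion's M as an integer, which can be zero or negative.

M = 1

link 0 = ground. State L|J1|J2 = 1|0|0
+link1  2|0|0
C(1,0) f=2→J2  2|0|1
+link2  3|0|1
R(2,0) f=1→J1  3|1|1
P(2,1) f=1→J1  3|2|1
M = 3(3−1)−2·2−1 = 6−4−1 = 1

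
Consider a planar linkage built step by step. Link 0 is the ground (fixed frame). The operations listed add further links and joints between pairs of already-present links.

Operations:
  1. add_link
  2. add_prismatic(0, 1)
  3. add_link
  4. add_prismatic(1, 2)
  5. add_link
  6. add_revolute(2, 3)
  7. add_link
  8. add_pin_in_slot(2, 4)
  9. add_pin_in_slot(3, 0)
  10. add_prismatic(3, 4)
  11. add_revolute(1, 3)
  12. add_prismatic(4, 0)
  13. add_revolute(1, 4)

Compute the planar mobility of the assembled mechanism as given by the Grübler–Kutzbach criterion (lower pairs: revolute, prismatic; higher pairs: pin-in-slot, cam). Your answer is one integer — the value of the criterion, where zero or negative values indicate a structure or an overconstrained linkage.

M = -4

(L,J1,J2)=(1,0,0); link0 fixed
link1: (2,0,0)
P 0-1 [J1]: (2,1,0)
link2: (3,1,0)
P 1-2 [J1]: (3,2,0)
link3: (4,2,0)
R 2-3 [J1]: (4,3,0)
link4: (5,3,0)
PS 2-4 [J2]: (5,3,1)
PS 3-0 [J2]: (5,3,2)
P 3-4 [J1]: (5,4,2)
R 1-3 [J1]: (5,5,2)
P 4-0 [J1]: (5,6,2)
R 1-4 [J1]: (5,7,2)
Grübler: 3·4 − 2·7 − 2 = -4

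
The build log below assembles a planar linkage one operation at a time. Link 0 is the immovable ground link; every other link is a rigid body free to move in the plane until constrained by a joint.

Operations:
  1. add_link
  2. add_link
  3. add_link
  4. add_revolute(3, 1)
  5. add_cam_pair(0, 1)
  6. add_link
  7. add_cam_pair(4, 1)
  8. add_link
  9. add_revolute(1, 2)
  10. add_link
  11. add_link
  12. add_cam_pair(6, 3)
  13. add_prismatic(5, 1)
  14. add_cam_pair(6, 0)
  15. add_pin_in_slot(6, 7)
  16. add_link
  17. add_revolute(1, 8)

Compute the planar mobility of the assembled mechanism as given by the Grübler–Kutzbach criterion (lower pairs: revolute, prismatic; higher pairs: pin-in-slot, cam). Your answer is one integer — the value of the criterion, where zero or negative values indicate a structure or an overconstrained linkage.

link 0 = ground. State L|J1|J2 = 1|0|0
+link1  2|0|0
+link2  3|0|0
+link3  4|0|0
R(3,1) f=1→J1  4|1|0
C(0,1) f=2→J2  4|1|1
+link4  5|1|1
C(4,1) f=2→J2  5|1|2
+link5  6|1|2
R(1,2) f=1→J1  6|2|2
+link6  7|2|2
+link7  8|2|2
C(6,3) f=2→J2  8|2|3
P(5,1) f=1→J1  8|3|3
C(6,0) f=2→J2  8|3|4
PS(6,7) f=2→J2  8|3|5
+link8  9|3|5
R(1,8) f=1→J1  9|4|5
M = 3(9−1)−2·4−5 = 24−8−5 = 11

M = 11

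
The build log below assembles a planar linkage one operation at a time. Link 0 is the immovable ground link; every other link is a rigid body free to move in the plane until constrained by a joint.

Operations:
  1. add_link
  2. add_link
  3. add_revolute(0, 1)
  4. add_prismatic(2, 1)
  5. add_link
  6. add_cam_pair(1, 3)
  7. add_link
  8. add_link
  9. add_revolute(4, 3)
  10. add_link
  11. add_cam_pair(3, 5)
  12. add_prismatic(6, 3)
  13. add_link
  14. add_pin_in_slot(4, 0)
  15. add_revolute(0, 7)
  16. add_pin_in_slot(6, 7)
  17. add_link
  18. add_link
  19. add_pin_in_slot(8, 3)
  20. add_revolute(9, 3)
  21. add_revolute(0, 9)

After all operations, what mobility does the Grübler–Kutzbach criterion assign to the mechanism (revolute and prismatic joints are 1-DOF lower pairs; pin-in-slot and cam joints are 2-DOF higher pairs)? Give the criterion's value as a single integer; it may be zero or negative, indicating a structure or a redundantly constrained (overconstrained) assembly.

M = 8

ground; <1,0,0>
#1 <2,0,0>
#2 <3,0,0>
R:0↔1 J1 <3,1,0>
P:2↔1 J1 <3,2,0>
#3 <4,2,0>
C:1↔3 J2 <4,2,1>
#4 <5,2,1>
#5 <6,2,1>
R:4↔3 J1 <6,3,1>
#6 <7,3,1>
C:3↔5 J2 <7,3,2>
P:6↔3 J1 <7,4,2>
#7 <8,4,2>
PS:4↔0 J2 <8,4,3>
R:0↔7 J1 <8,5,3>
PS:6↔7 J2 <8,5,4>
#8 <9,5,4>
#9 <10,5,4>
PS:8↔3 J2 <10,5,5>
R:9↔3 J1 <10,6,5>
R:0↔9 J1 <10,7,5>
3×9 − 2×7 − 1×5 = 8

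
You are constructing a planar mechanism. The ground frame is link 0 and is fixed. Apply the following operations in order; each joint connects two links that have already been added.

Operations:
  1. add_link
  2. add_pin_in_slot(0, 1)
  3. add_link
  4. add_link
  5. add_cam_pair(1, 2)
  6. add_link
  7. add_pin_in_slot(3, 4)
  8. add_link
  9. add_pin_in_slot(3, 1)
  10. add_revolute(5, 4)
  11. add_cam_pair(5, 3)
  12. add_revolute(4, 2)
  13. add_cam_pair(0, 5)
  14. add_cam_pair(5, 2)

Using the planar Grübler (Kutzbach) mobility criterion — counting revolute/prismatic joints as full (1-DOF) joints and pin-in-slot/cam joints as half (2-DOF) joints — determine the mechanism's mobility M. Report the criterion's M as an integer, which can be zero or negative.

M = 4

[1;0;0] (link 0 is ground)
L+ [2;0;0]
PS(0,1)∈J2 [2;0;1]
L+ [3;0;1]
L+ [4;0;1]
C(1,2)∈J2 [4;0;2]
L+ [5;0;2]
PS(3,4)∈J2 [5;0;3]
L+ [6;0;3]
PS(3,1)∈J2 [6;0;4]
R(5,4)∈J1 [6;1;4]
C(5,3)∈J2 [6;1;5]
R(4,2)∈J1 [6;2;5]
C(0,5)∈J2 [6;2;6]
C(5,2)∈J2 [6;2;7]
mobility = 15 − 4 − 7 = 4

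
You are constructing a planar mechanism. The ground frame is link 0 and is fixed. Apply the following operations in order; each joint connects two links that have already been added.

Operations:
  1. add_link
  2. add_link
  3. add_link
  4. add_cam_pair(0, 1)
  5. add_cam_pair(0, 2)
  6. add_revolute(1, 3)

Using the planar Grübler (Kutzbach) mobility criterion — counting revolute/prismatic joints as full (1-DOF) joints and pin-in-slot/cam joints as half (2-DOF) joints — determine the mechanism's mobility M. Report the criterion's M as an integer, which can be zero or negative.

ground; <1,0,0>
#1 <2,0,0>
#2 <3,0,0>
#3 <4,0,0>
C:0↔1 J2 <4,0,1>
C:0↔2 J2 <4,0,2>
R:1↔3 J1 <4,1,2>
3×3 − 2×1 − 1×2 = 5

M = 5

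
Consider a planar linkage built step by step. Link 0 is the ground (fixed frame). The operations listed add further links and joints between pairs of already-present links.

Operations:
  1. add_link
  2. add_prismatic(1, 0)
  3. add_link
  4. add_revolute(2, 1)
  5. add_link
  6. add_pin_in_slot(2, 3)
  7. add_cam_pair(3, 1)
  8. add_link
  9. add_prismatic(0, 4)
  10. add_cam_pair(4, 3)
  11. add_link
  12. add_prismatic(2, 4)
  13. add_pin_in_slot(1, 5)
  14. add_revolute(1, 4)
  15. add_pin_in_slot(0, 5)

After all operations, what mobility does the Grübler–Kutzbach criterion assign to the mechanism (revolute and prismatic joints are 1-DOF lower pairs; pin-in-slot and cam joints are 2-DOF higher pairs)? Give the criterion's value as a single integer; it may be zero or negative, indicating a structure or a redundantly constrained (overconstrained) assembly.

[1;0;0] (link 0 is ground)
L+ [2;0;0]
P(1,0)∈J1 [2;1;0]
L+ [3;1;0]
R(2,1)∈J1 [3;2;0]
L+ [4;2;0]
PS(2,3)∈J2 [4;2;1]
C(3,1)∈J2 [4;2;2]
L+ [5;2;2]
P(0,4)∈J1 [5;3;2]
C(4,3)∈J2 [5;3;3]
L+ [6;3;3]
P(2,4)∈J1 [6;4;3]
PS(1,5)∈J2 [6;4;4]
R(1,4)∈J1 [6;5;4]
PS(0,5)∈J2 [6;5;5]
mobility = 15 − 10 − 5 = 0

M = 0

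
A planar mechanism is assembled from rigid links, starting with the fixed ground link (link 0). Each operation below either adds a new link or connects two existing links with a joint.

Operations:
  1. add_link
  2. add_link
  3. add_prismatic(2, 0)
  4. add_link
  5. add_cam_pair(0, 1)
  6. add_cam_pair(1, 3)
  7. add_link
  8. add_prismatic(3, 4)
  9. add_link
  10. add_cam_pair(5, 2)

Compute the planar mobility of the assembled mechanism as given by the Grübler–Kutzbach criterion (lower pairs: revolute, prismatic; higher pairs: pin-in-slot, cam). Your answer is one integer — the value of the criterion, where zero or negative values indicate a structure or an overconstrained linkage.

link 0 = ground. State L|J1|J2 = 1|0|0
+link1  2|0|0
+link2  3|0|0
P(2,0) f=1→J1  3|1|0
+link3  4|1|0
C(0,1) f=2→J2  4|1|1
C(1,3) f=2→J2  4|1|2
+link4  5|1|2
P(3,4) f=1→J1  5|2|2
+link5  6|2|2
C(5,2) f=2→J2  6|2|3
M = 3(6−1)−2·2−3 = 15−4−3 = 8

M = 8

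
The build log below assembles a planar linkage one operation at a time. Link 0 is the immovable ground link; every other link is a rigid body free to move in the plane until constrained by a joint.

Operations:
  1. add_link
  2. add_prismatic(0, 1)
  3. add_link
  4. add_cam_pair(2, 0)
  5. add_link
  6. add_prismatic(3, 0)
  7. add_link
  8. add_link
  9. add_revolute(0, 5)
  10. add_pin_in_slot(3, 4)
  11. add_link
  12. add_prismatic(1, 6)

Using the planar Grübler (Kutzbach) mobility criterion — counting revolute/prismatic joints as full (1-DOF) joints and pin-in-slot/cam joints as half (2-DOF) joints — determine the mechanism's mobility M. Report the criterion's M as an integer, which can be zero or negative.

[1;0;0] (link 0 is ground)
L+ [2;0;0]
P(0,1)∈J1 [2;1;0]
L+ [3;1;0]
C(2,0)∈J2 [3;1;1]
L+ [4;1;1]
P(3,0)∈J1 [4;2;1]
L+ [5;2;1]
L+ [6;2;1]
R(0,5)∈J1 [6;3;1]
PS(3,4)∈J2 [6;3;2]
L+ [7;3;2]
P(1,6)∈J1 [7;4;2]
mobility = 18 − 8 − 2 = 8

M = 8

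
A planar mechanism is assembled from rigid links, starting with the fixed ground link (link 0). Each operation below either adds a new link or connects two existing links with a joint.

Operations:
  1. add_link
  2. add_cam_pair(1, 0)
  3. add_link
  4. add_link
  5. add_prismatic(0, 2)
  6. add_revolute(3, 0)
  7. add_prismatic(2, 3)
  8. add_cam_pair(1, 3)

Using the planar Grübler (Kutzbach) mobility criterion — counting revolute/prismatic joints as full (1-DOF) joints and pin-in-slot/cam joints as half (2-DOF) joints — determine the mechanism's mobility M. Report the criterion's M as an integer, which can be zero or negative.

M = 1

ground; <1,0,0>
#1 <2,0,0>
C:1↔0 J2 <2,0,1>
#2 <3,0,1>
#3 <4,0,1>
P:0↔2 J1 <4,1,1>
R:3↔0 J1 <4,2,1>
P:2↔3 J1 <4,3,1>
C:1↔3 J2 <4,3,2>
3×3 − 2×3 − 1×2 = 1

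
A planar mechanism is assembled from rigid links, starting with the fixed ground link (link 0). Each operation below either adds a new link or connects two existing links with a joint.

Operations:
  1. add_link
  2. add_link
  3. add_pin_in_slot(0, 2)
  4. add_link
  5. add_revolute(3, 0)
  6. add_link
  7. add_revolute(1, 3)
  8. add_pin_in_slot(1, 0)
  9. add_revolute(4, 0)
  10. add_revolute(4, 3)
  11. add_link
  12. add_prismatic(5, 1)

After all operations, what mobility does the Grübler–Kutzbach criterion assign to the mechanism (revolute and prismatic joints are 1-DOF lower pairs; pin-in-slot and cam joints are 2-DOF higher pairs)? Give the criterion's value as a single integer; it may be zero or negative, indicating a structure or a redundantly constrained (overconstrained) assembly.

(L,J1,J2)=(1,0,0); link0 fixed
link1: (2,0,0)
link2: (3,0,0)
PS 0-2 [J2]: (3,0,1)
link3: (4,0,1)
R 3-0 [J1]: (4,1,1)
link4: (5,1,1)
R 1-3 [J1]: (5,2,1)
PS 1-0 [J2]: (5,2,2)
R 4-0 [J1]: (5,3,2)
R 4-3 [J1]: (5,4,2)
link5: (6,4,2)
P 5-1 [J1]: (6,5,2)
Grübler: 3·5 − 2·5 − 2 = 3

M = 3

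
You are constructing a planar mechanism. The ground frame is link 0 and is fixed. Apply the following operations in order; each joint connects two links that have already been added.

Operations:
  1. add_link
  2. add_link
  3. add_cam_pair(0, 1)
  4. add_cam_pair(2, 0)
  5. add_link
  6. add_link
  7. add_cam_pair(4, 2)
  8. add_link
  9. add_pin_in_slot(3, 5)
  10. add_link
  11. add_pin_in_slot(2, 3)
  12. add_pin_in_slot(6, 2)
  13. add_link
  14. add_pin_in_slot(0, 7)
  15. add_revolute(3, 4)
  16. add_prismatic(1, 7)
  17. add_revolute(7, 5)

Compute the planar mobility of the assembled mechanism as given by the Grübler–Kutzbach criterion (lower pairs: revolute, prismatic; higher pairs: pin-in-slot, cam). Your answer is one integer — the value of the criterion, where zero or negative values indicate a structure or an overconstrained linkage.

ground; <1,0,0>
#1 <2,0,0>
#2 <3,0,0>
C:0↔1 J2 <3,0,1>
C:2↔0 J2 <3,0,2>
#3 <4,0,2>
#4 <5,0,2>
C:4↔2 J2 <5,0,3>
#5 <6,0,3>
PS:3↔5 J2 <6,0,4>
#6 <7,0,4>
PS:2↔3 J2 <7,0,5>
PS:6↔2 J2 <7,0,6>
#7 <8,0,6>
PS:0↔7 J2 <8,0,7>
R:3↔4 J1 <8,1,7>
P:1↔7 J1 <8,2,7>
R:7↔5 J1 <8,3,7>
3×7 − 2×3 − 1×7 = 8

M = 8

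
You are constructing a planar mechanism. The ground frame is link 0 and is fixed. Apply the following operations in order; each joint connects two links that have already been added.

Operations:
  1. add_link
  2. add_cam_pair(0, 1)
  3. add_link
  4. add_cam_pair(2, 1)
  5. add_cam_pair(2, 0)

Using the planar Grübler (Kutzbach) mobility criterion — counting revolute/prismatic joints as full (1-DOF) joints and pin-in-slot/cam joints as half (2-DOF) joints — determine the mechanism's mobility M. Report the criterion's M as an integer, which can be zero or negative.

ground; <1,0,0>
#1 <2,0,0>
C:0↔1 J2 <2,0,1>
#2 <3,0,1>
C:2↔1 J2 <3,0,2>
C:2↔0 J2 <3,0,3>
3×2 − 2×0 − 1×3 = 3

M = 3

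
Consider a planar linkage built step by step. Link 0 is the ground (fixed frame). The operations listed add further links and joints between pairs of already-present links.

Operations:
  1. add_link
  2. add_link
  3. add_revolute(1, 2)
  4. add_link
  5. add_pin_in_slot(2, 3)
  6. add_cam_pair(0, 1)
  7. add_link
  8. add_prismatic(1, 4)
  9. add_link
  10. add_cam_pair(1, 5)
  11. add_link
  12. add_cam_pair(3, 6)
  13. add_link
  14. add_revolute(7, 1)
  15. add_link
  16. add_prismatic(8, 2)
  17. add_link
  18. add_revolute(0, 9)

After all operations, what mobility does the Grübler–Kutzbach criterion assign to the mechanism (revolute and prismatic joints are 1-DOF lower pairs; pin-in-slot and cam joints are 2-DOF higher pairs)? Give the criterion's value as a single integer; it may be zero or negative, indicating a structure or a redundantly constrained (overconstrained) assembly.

L=1 J1=0 J2=0
add link → L=2 J1=0 J2=0
add link → L=3 J1=0 J2=0
R@1,2 dof=1 J1 → L=3 J1=1 J2=0
add link → L=4 J1=1 J2=0
PS@2,3 dof=2 J2 → L=4 J1=1 J2=1
C@0,1 dof=2 J2 → L=4 J1=1 J2=2
add link → L=5 J1=1 J2=2
P@1,4 dof=1 J1 → L=5 J1=2 J2=2
add link → L=6 J1=2 J2=2
C@1,5 dof=2 J2 → L=6 J1=2 J2=3
add link → L=7 J1=2 J2=3
C@3,6 dof=2 J2 → L=7 J1=2 J2=4
add link → L=8 J1=2 J2=4
R@7,1 dof=1 J1 → L=8 J1=3 J2=4
add link → L=9 J1=3 J2=4
P@8,2 dof=1 J1 → L=9 J1=4 J2=4
add link → L=10 J1=4 J2=4
R@0,9 dof=1 J1 → L=10 J1=5 J2=4
M=3(L−1)−2J1−J2=3·9−2·5−4=13

M = 13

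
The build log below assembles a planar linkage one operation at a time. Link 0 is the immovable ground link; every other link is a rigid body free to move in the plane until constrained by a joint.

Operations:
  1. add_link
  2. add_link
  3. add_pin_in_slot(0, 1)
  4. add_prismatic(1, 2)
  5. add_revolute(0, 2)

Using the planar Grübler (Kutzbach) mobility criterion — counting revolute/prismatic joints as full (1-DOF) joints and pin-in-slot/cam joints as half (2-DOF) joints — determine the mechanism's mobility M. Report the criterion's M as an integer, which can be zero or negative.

M = 1

(L,J1,J2)=(1,0,0); link0 fixed
link1: (2,0,0)
link2: (3,0,0)
PS 0-1 [J2]: (3,0,1)
P 1-2 [J1]: (3,1,1)
R 0-2 [J1]: (3,2,1)
Grübler: 3·2 − 2·2 − 1 = 1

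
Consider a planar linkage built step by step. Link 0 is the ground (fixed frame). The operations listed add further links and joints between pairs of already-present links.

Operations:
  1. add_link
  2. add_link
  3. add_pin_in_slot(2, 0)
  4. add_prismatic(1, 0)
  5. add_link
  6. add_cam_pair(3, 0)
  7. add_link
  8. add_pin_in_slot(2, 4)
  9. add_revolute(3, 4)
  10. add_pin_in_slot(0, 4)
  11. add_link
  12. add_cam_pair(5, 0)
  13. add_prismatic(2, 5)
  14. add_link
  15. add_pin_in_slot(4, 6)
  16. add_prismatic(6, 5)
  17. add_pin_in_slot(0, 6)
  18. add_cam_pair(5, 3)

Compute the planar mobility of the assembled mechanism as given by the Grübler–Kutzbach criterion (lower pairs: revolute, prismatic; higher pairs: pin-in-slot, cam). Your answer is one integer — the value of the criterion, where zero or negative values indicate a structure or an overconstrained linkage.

ground; <1,0,0>
#1 <2,0,0>
#2 <3,0,0>
PS:2↔0 J2 <3,0,1>
P:1↔0 J1 <3,1,1>
#3 <4,1,1>
C:3↔0 J2 <4,1,2>
#4 <5,1,2>
PS:2↔4 J2 <5,1,3>
R:3↔4 J1 <5,2,3>
PS:0↔4 J2 <5,2,4>
#5 <6,2,4>
C:5↔0 J2 <6,2,5>
P:2↔5 J1 <6,3,5>
#6 <7,3,5>
PS:4↔6 J2 <7,3,6>
P:6↔5 J1 <7,4,6>
PS:0↔6 J2 <7,4,7>
C:5↔3 J2 <7,4,8>
3×6 − 2×4 − 1×8 = 2

M = 2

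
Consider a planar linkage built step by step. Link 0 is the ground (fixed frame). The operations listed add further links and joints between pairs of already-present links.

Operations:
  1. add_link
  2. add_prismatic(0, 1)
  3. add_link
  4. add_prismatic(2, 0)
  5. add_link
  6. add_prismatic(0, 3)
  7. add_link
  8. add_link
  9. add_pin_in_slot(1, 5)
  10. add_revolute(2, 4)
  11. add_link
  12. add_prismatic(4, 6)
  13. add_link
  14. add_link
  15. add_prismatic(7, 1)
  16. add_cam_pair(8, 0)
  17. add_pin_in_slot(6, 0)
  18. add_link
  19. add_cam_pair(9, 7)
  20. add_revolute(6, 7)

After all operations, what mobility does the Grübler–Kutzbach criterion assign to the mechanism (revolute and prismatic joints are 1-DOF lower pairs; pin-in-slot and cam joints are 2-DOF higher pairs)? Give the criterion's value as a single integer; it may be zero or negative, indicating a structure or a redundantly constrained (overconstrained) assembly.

[1;0;0] (link 0 is ground)
L+ [2;0;0]
P(0,1)∈J1 [2;1;0]
L+ [3;1;0]
P(2,0)∈J1 [3;2;0]
L+ [4;2;0]
P(0,3)∈J1 [4;3;0]
L+ [5;3;0]
L+ [6;3;0]
PS(1,5)∈J2 [6;3;1]
R(2,4)∈J1 [6;4;1]
L+ [7;4;1]
P(4,6)∈J1 [7;5;1]
L+ [8;5;1]
L+ [9;5;1]
P(7,1)∈J1 [9;6;1]
C(8,0)∈J2 [9;6;2]
PS(6,0)∈J2 [9;6;3]
L+ [10;6;3]
C(9,7)∈J2 [10;6;4]
R(6,7)∈J1 [10;7;4]
mobility = 27 − 14 − 4 = 9

M = 9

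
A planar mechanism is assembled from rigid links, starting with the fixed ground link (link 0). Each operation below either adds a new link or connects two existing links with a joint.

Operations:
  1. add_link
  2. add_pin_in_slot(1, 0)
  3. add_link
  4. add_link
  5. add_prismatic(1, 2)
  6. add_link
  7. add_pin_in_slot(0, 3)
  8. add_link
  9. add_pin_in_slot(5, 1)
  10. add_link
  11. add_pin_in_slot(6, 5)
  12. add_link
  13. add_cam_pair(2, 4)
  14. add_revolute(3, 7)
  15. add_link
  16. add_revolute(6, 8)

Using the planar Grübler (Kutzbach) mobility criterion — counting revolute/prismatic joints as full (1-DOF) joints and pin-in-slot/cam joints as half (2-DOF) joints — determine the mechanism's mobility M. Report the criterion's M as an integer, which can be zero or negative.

M = 13

L=1 J1=0 J2=0
add link → L=2 J1=0 J2=0
PS@1,0 dof=2 J2 → L=2 J1=0 J2=1
add link → L=3 J1=0 J2=1
add link → L=4 J1=0 J2=1
P@1,2 dof=1 J1 → L=4 J1=1 J2=1
add link → L=5 J1=1 J2=1
PS@0,3 dof=2 J2 → L=5 J1=1 J2=2
add link → L=6 J1=1 J2=2
PS@5,1 dof=2 J2 → L=6 J1=1 J2=3
add link → L=7 J1=1 J2=3
PS@6,5 dof=2 J2 → L=7 J1=1 J2=4
add link → L=8 J1=1 J2=4
C@2,4 dof=2 J2 → L=8 J1=1 J2=5
R@3,7 dof=1 J1 → L=8 J1=2 J2=5
add link → L=9 J1=2 J2=5
R@6,8 dof=1 J1 → L=9 J1=3 J2=5
M=3(L−1)−2J1−J2=3·8−2·3−5=13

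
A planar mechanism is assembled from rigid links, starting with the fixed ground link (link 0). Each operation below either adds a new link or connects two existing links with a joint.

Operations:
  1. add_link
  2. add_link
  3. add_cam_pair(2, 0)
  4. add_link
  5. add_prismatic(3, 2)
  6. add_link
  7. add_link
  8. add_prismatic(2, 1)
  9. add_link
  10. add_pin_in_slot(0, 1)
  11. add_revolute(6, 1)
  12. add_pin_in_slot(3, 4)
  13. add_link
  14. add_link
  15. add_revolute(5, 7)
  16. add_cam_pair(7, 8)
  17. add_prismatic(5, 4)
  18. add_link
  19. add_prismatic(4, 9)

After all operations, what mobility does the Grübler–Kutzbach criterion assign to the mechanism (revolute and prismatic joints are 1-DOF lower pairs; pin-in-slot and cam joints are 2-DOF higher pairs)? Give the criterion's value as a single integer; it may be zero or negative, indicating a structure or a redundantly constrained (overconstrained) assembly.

M = 11

L=1 J1=0 J2=0
add link → L=2 J1=0 J2=0
add link → L=3 J1=0 J2=0
C@2,0 dof=2 J2 → L=3 J1=0 J2=1
add link → L=4 J1=0 J2=1
P@3,2 dof=1 J1 → L=4 J1=1 J2=1
add link → L=5 J1=1 J2=1
add link → L=6 J1=1 J2=1
P@2,1 dof=1 J1 → L=6 J1=2 J2=1
add link → L=7 J1=2 J2=1
PS@0,1 dof=2 J2 → L=7 J1=2 J2=2
R@6,1 dof=1 J1 → L=7 J1=3 J2=2
PS@3,4 dof=2 J2 → L=7 J1=3 J2=3
add link → L=8 J1=3 J2=3
add link → L=9 J1=3 J2=3
R@5,7 dof=1 J1 → L=9 J1=4 J2=3
C@7,8 dof=2 J2 → L=9 J1=4 J2=4
P@5,4 dof=1 J1 → L=9 J1=5 J2=4
add link → L=10 J1=5 J2=4
P@4,9 dof=1 J1 → L=10 J1=6 J2=4
M=3(L−1)−2J1−J2=3·9−2·6−4=11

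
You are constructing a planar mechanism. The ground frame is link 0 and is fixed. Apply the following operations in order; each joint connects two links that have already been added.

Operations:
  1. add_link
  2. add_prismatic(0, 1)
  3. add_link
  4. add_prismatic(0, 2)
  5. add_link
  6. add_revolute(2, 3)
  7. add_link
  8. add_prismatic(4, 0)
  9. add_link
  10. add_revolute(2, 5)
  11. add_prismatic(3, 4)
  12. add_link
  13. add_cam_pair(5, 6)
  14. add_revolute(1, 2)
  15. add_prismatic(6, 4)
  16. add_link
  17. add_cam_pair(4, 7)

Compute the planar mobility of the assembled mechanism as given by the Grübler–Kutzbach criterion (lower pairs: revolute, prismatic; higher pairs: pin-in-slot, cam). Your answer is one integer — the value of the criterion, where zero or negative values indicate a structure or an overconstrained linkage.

[1;0;0] (link 0 is ground)
L+ [2;0;0]
P(0,1)∈J1 [2;1;0]
L+ [3;1;0]
P(0,2)∈J1 [3;2;0]
L+ [4;2;0]
R(2,3)∈J1 [4;3;0]
L+ [5;3;0]
P(4,0)∈J1 [5;4;0]
L+ [6;4;0]
R(2,5)∈J1 [6;5;0]
P(3,4)∈J1 [6;6;0]
L+ [7;6;0]
C(5,6)∈J2 [7;6;1]
R(1,2)∈J1 [7;7;1]
P(6,4)∈J1 [7;8;1]
L+ [8;8;1]
C(4,7)∈J2 [8;8;2]
mobility = 21 − 16 − 2 = 3

M = 3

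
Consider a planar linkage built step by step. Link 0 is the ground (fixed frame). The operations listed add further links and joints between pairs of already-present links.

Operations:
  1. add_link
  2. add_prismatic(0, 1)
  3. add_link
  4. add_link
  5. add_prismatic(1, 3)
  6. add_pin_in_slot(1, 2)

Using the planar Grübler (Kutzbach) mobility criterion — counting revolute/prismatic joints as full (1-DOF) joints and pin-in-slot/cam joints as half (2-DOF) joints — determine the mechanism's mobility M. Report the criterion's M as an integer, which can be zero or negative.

M = 4

L=1 J1=0 J2=0
add link → L=2 J1=0 J2=0
P@0,1 dof=1 J1 → L=2 J1=1 J2=0
add link → L=3 J1=1 J2=0
add link → L=4 J1=1 J2=0
P@1,3 dof=1 J1 → L=4 J1=2 J2=0
PS@1,2 dof=2 J2 → L=4 J1=2 J2=1
M=3(L−1)−2J1−J2=3·3−2·2−1=4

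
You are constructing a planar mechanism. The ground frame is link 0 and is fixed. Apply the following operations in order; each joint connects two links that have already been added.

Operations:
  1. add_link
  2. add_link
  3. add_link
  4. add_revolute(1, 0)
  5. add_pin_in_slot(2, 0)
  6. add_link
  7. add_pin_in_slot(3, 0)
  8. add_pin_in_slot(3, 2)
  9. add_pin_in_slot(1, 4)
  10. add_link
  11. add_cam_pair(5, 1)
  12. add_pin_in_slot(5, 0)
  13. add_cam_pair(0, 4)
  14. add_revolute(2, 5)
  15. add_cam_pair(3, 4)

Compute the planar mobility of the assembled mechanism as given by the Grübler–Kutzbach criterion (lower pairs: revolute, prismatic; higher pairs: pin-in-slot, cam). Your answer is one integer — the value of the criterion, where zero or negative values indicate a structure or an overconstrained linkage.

(L,J1,J2)=(1,0,0); link0 fixed
link1: (2,0,0)
link2: (3,0,0)
link3: (4,0,0)
R 1-0 [J1]: (4,1,0)
PS 2-0 [J2]: (4,1,1)
link4: (5,1,1)
PS 3-0 [J2]: (5,1,2)
PS 3-2 [J2]: (5,1,3)
PS 1-4 [J2]: (5,1,4)
link5: (6,1,4)
C 5-1 [J2]: (6,1,5)
PS 5-0 [J2]: (6,1,6)
C 0-4 [J2]: (6,1,7)
R 2-5 [J1]: (6,2,7)
C 3-4 [J2]: (6,2,8)
Grübler: 3·5 − 2·2 − 8 = 3

M = 3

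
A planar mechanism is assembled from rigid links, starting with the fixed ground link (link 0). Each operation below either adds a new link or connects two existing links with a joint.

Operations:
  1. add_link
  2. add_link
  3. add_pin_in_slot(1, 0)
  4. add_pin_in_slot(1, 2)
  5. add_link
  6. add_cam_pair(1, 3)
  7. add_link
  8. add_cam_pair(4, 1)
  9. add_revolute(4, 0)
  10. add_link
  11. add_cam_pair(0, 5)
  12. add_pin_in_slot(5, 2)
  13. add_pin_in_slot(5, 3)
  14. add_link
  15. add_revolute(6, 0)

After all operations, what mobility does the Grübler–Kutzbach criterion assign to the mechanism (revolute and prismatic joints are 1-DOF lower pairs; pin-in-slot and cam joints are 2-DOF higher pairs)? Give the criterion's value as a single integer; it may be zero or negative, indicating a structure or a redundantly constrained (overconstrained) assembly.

link 0 = ground. State L|J1|J2 = 1|0|0
+link1  2|0|0
+link2  3|0|0
PS(1,0) f=2→J2  3|0|1
PS(1,2) f=2→J2  3|0|2
+link3  4|0|2
C(1,3) f=2→J2  4|0|3
+link4  5|0|3
C(4,1) f=2→J2  5|0|4
R(4,0) f=1→J1  5|1|4
+link5  6|1|4
C(0,5) f=2→J2  6|1|5
PS(5,2) f=2→J2  6|1|6
PS(5,3) f=2→J2  6|1|7
+link6  7|1|7
R(6,0) f=1→J1  7|2|7
M = 3(7−1)−2·2−7 = 18−4−7 = 7

M = 7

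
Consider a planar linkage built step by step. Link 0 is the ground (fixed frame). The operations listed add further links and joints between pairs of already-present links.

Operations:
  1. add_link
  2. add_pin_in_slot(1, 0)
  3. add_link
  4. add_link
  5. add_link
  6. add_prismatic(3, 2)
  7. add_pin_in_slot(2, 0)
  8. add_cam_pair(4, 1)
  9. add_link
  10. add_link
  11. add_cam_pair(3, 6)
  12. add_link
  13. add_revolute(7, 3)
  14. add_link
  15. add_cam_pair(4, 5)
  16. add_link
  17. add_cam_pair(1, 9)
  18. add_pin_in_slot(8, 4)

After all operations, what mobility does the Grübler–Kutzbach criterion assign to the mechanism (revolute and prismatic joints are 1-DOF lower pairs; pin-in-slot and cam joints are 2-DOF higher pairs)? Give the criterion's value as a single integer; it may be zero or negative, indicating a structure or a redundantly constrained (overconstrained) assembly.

L=1 J1=0 J2=0
add link → L=2 J1=0 J2=0
PS@1,0 dof=2 J2 → L=2 J1=0 J2=1
add link → L=3 J1=0 J2=1
add link → L=4 J1=0 J2=1
add link → L=5 J1=0 J2=1
P@3,2 dof=1 J1 → L=5 J1=1 J2=1
PS@2,0 dof=2 J2 → L=5 J1=1 J2=2
C@4,1 dof=2 J2 → L=5 J1=1 J2=3
add link → L=6 J1=1 J2=3
add link → L=7 J1=1 J2=3
C@3,6 dof=2 J2 → L=7 J1=1 J2=4
add link → L=8 J1=1 J2=4
R@7,3 dof=1 J1 → L=8 J1=2 J2=4
add link → L=9 J1=2 J2=4
C@4,5 dof=2 J2 → L=9 J1=2 J2=5
add link → L=10 J1=2 J2=5
C@1,9 dof=2 J2 → L=10 J1=2 J2=6
PS@8,4 dof=2 J2 → L=10 J1=2 J2=7
M=3(L−1)−2J1−J2=3·9−2·2−7=16

M = 16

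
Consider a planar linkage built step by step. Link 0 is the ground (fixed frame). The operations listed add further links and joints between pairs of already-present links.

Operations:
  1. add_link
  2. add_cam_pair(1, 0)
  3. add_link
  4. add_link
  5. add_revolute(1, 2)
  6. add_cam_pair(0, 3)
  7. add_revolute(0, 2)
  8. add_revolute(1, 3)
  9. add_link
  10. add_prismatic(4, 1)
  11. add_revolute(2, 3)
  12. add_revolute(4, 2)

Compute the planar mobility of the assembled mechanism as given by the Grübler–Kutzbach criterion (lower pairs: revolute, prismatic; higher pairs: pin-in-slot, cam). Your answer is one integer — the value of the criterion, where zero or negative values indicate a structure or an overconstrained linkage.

ground; <1,0,0>
#1 <2,0,0>
C:1↔0 J2 <2,0,1>
#2 <3,0,1>
#3 <4,0,1>
R:1↔2 J1 <4,1,1>
C:0↔3 J2 <4,1,2>
R:0↔2 J1 <4,2,2>
R:1↔3 J1 <4,3,2>
#4 <5,3,2>
P:4↔1 J1 <5,4,2>
R:2↔3 J1 <5,5,2>
R:4↔2 J1 <5,6,2>
3×4 − 2×6 − 1×2 = -2

M = -2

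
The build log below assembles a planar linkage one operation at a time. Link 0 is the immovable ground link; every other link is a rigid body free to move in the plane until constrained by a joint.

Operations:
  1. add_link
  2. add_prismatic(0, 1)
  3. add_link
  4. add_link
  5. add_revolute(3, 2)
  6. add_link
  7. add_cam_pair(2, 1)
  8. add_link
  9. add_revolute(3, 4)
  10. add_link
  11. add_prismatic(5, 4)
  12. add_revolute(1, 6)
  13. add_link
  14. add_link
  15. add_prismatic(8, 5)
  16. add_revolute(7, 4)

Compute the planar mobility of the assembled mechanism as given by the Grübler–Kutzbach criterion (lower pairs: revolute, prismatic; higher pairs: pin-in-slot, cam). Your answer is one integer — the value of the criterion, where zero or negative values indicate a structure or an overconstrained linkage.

ground; <1,0,0>
#1 <2,0,0>
P:0↔1 J1 <2,1,0>
#2 <3,1,0>
#3 <4,1,0>
R:3↔2 J1 <4,2,0>
#4 <5,2,0>
C:2↔1 J2 <5,2,1>
#5 <6,2,1>
R:3↔4 J1 <6,3,1>
#6 <7,3,1>
P:5↔4 J1 <7,4,1>
R:1↔6 J1 <7,5,1>
#7 <8,5,1>
#8 <9,5,1>
P:8↔5 J1 <9,6,1>
R:7↔4 J1 <9,7,1>
3×8 − 2×7 − 1×1 = 9

M = 9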